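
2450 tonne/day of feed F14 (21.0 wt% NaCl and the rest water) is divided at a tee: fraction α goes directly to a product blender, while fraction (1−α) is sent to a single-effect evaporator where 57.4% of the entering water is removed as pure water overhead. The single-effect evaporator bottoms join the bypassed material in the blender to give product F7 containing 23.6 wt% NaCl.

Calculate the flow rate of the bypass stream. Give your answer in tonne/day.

All 2450×0.210 = 514.5 tonne/day of NaCl reaches F7, so F7 = 514.5/0.236 = 2180.1 tonne/day and vapour = 269.92 tonne/day.
The evaporator receives (1−α)·2450 of feed at 0.790 water and removes 0.574 of that water:
0.574×0.790×(1−α)×2450 = 269.92
(1−α) = 269.92/1111 = 0.2430;  α = 0.7570.
Bypass flow = 0.7570×2450 = 1854.8 tonne/day.

1855 tonne/day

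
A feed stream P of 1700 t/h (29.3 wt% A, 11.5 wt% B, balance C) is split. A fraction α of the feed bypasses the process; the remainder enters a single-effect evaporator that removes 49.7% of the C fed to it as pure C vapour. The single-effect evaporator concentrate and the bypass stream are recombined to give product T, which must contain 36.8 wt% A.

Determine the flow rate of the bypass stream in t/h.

522.4 t/h

All 1700×0.293 = 498.1 t/h of A reaches T, so T = 498.1/0.368 = 1353.5 t/h and vapour = 346.47 t/h.
The evaporator receives (1−α)·1700 of feed at 0.592 C and removes 0.497 of that C:
0.497×0.592×(1−α)×1700 = 346.47
(1−α) = 346.47/500.18 = 0.6927;  α = 0.3073.
Bypass flow = 0.3073×1700 = 522.44 t/h.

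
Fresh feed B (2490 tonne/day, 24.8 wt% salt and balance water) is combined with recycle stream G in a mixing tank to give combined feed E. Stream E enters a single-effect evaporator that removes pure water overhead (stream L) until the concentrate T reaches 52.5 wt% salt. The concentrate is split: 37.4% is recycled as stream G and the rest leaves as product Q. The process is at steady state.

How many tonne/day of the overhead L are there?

1314 tonne/day

Overall salt balance (none leaves overhead): salt in fresh feed = salt in product, i.e. 2490×0.248 = (1−0.374)·T·0.525.
T = 617.52/(0.525×0.626) = 1879 tonne/day.
Recycle G = 0.374×1879 = 702.73 tonne/day.
Combined feed E = 2490 + 702.73 = 3192.7 tonne/day.
Overhead L = E − T = 3192.7 − 1879 = 1313.8 tonne/day.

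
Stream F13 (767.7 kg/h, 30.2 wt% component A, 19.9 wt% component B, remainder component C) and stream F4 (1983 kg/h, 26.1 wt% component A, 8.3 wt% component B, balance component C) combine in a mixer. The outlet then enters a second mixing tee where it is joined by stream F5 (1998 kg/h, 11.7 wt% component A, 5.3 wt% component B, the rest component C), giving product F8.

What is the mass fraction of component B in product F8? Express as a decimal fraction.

Overall, product flow = 4748.7 kg/h.
component B in = 767.7×0.199 + 1983×0.083 + 1998×0.053 = 423.26 kg/h.
component B fraction in F8 = 0.0891.

0.0891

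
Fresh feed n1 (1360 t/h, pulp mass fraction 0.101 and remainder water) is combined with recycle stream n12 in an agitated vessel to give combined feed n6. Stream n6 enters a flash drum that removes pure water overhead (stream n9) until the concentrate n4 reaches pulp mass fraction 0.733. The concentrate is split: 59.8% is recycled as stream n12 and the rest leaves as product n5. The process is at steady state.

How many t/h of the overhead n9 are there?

1173 t/h

Overall pulp balance (none leaves overhead): pulp in fresh feed = pulp in product, i.e. 1360×0.101 = (1−0.598)·n4·0.733.
n4 = 137.36/(0.733×0.402) = 466.15 t/h.
Recycle n12 = 0.598×466.15 = 278.76 t/h.
Combined feed n6 = 1360 + 278.76 = 1638.8 t/h.
Overhead n9 = n6 − n4 = 1638.8 − 466.15 = 1172.6 t/h.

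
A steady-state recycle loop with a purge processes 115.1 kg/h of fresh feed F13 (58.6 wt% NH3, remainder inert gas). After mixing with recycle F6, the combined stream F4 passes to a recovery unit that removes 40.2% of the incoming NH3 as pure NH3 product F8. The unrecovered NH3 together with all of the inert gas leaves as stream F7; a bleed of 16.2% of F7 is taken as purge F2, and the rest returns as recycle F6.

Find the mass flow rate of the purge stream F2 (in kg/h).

60.75 kg/h

inert gas enters only via F13 and leaves only via the purge: 115.1×0.414 = 0.162×(inert gas in F7), and the recovery unit passes all inert gas, so inert gas in F4 = inert gas in F7 = 294.14 kg/h.
NH3 in F4: m_A = 115.1×0.586 + (1−0.162)·(1−0.402)·m_A, so m_A = 67.449/0.4989 = 135.2 kg/h.
F7 = (1−0.402)×135.2 + 294.14 = 374.99 kg/h.
Purge F2 = 0.162×374.99 = 60.749 kg/h.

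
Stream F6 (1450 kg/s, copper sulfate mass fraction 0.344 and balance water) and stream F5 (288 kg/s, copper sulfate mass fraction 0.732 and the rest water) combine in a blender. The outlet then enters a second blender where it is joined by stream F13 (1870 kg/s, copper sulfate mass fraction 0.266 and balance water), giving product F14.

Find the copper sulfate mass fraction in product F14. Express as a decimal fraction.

0.335

Overall, product flow = 3608 kg/s.
copper sulfate in = 1450×0.344 + 288×0.732 + 1870×0.266 = 1207 kg/s.
copper sulfate fraction in F14 = 0.335.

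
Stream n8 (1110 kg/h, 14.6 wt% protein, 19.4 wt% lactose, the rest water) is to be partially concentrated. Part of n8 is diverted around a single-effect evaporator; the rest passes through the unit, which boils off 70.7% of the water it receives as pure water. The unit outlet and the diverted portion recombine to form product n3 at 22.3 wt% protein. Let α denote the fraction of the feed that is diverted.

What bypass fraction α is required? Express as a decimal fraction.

All 1110×0.146 = 162.06 kg/h of protein reaches n3, so n3 = 162.06/0.223 = 726.73 kg/h and vapour = 383.27 kg/h.
The evaporator receives (1−α)·1110 of feed at 0.660 water and removes 0.707 of that water:
0.707×0.660×(1−α)×1110 = 383.27
(1−α) = 383.27/517.95 = 0.7400;  α = 0.2600.

0.260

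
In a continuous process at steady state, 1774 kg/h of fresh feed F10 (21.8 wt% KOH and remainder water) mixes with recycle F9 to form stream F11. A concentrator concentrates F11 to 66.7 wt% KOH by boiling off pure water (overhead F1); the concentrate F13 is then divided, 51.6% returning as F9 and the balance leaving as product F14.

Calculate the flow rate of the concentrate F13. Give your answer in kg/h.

Overall KOH balance (none leaves overhead): KOH in fresh feed = KOH in product, i.e. 1774×0.218 = (1−0.516)·F13·0.667.
F13 = 386.73/(0.667×0.484) = 1198 kg/h.

1198 kg/h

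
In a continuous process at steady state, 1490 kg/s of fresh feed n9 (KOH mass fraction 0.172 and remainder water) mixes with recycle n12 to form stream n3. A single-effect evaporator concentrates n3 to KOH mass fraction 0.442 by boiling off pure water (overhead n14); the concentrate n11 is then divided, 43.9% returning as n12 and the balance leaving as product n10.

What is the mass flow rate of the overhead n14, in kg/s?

910.2 kg/s

Overall KOH balance (none leaves overhead): KOH in fresh feed = KOH in product, i.e. 1490×0.172 = (1−0.439)·n11·0.442.
n11 = 256.28/(0.442×0.561) = 1033.5 kg/s.
Recycle n12 = 0.439×1033.5 = 453.73 kg/s.
Combined feed n3 = 1490 + 453.73 = 1943.7 kg/s.
Overhead n14 = n3 − n11 = 1943.7 − 1033.5 = 910.18 kg/s.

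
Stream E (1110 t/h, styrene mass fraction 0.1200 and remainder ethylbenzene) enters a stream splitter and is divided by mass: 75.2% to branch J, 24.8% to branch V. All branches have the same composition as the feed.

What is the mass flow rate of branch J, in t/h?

834.7 t/h

Branch J flow = 0.752×1110 = 834.72 t/h.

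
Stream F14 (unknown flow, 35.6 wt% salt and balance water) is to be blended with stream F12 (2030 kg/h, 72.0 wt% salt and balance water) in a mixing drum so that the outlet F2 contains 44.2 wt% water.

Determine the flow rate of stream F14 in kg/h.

1628 kg/h

Let F14 be the unknown flow. Total out = 2030 + F14.
water balance: 568.4 + 0.644·F14 = 0.442·(2030 + F14)
(0.644 − 0.442)·F14 = 0.442×2030 − 568.4 = 328.86
F14 = 328.86 / 0.202 = 1628 kg/h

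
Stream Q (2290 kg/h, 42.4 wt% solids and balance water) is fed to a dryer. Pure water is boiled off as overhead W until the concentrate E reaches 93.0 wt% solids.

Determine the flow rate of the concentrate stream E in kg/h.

solids is conserved: 2290×0.424 = 970.96 kg/h all reports to the concentrate.
Concentrate = 970.96/(target fraction) = 1044 kg/h.

1044 kg/h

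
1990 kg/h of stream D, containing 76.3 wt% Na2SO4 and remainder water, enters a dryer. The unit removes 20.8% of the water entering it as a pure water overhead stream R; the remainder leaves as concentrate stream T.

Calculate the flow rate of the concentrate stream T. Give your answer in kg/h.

1892 kg/h

water entering = 1990×0.237 = 471.63 kg/h; overhead removed = 0.208×471.63 = 98.099 kg/h.
Concentrate = 1990 − 98.099 = 1891.9 kg/h.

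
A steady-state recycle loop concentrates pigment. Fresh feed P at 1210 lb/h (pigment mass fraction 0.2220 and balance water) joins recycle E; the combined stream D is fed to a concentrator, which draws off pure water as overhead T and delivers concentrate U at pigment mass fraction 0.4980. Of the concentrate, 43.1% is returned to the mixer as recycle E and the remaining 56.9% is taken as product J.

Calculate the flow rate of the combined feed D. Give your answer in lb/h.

1619 lb/h

Overall pigment balance (none leaves overhead): pigment in fresh feed = pigment in product, i.e. 1210×0.222 = (1−0.431)·U·0.498.
U = 268.62/(0.498×0.569) = 947.97 lb/h.
Recycle E = 0.431×947.97 = 408.58 lb/h.
Combined feed D = 1210 + 408.58 = 1618.6 lb/h.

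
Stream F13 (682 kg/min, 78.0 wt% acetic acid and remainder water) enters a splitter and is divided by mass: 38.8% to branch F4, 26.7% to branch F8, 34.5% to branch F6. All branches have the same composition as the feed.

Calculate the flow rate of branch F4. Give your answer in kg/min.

264.6 kg/min

Branch F4 flow = 0.388×682 = 264.62 kg/min.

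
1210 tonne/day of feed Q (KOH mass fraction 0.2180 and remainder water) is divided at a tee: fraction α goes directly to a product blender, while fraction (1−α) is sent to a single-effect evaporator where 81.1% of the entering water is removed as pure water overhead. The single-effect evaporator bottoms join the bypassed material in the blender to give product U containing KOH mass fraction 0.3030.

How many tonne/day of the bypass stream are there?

All 1210×0.218 = 263.78 tonne/day of KOH reaches U, so U = 263.78/0.303 = 870.56 tonne/day and vapour = 339.44 tonne/day.
The evaporator receives (1−α)·1210 of feed at 0.782 water and removes 0.811 of that water:
0.811×0.782×(1−α)×1210 = 339.44
(1−α) = 339.44/767.38 = 0.4423;  α = 0.5577.
Bypass flow = 0.5577×1210 = 674.78 tonne/day.

674.8 tonne/day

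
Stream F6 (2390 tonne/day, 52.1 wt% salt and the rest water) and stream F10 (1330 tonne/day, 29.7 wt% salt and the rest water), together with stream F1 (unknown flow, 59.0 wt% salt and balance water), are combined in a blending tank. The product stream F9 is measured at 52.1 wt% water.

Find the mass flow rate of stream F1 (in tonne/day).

1276 tonne/day

Let F1 be the unknown flow. Total out = 3720 + F1.
water balance: 2079.8 + 0.410·F1 = 0.521·(3720 + F1)
(0.410 − 0.521)·F1 = 0.521×3720 − 2079.8 = -141.68
F1 = -141.68 / -0.111 = 1276.4 tonne/day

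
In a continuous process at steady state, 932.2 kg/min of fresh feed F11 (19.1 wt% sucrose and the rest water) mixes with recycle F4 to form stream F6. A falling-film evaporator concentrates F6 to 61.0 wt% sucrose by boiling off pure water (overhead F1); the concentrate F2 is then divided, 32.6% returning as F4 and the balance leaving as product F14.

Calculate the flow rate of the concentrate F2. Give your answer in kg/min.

433.1 kg/min

Overall sucrose balance (none leaves overhead): sucrose in fresh feed = sucrose in product, i.e. 932.2×0.191 = (1−0.326)·F2·0.610.
F2 = 178.05/(0.610×0.674) = 433.06 kg/min.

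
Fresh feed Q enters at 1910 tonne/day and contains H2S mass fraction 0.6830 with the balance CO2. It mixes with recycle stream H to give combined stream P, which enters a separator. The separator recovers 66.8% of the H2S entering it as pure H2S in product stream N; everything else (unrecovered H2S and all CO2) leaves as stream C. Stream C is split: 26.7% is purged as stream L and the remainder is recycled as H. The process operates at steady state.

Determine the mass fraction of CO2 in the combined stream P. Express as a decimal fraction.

CO2 enters only via Q and leaves only via the purge: 1910×0.317 = 0.267×(CO2 in C), and the separator passes all CO2, so CO2 in P = CO2 in C = 2267.7 tonne/day.
H2S in P: m_A = 1910×0.683 + (1−0.267)·(1−0.668)·m_A, so m_A = 1304.5/0.7566 = 1724.1 tonne/day.
P = 1724.1 + 2267.7 = 3991.8 tonne/day.
CO2 fraction in P = 2267.7/3991.8 = 0.5681.

0.5681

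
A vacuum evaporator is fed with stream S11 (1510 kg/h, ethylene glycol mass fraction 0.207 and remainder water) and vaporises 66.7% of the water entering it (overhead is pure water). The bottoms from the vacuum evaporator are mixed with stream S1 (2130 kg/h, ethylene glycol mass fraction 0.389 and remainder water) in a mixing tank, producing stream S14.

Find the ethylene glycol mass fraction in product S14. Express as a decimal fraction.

0.402

Vapour removed = 0.667×0.793×1510 = 798.69 kg/h; concentrate = 711.31 kg/h.
ethylene glycol reaching the mixer = 312.57 (from concentrate) + 2130×0.389 = 1141.1 kg/h.
Product flow = 711.31 + 2130 = 2841.3 kg/h; ethylene glycol fraction = 0.402.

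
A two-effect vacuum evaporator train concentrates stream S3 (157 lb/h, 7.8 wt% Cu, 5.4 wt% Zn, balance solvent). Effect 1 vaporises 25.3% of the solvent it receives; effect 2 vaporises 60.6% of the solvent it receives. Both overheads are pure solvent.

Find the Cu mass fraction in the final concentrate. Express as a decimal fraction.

solvent in feed = 157×0.868 = 136.28 lb/h.
After stage 1: solvent left = (1−0.253)×136.28 = 101.8; stream total = 122.52 lb/h.
After stage 2: solvent left = (1−0.606)×101.8 = 40.108; final concentrate = 60.832 lb/h.
Cu fraction = 12.246/60.832 = 0.201.

0.201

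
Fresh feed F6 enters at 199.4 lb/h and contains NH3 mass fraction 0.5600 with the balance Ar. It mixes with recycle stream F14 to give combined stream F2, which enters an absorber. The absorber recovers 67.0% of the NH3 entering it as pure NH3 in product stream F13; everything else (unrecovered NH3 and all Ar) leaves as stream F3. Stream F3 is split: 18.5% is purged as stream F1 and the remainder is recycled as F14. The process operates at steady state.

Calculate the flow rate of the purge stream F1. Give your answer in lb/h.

Ar enters only via F6 and leaves only via the purge: 199.4×0.440 = 0.185×(Ar in F3), and the absorber passes all Ar, so Ar in F2 = Ar in F3 = 474.25 lb/h.
NH3 in F2: m_A = 199.4×0.560 + (1−0.185)·(1−0.670)·m_A, so m_A = 111.66/0.7310 = 152.74 lb/h.
F3 = (1−0.670)×152.74 + 474.25 = 524.65 lb/h.
Purge F1 = 0.185×524.65 = 97.061 lb/h.

97.06 lb/h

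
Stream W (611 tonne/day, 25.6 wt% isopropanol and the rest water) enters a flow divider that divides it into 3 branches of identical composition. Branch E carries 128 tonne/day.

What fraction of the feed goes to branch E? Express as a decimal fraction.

Fraction to E = 128/611 = 0.2095.

0.209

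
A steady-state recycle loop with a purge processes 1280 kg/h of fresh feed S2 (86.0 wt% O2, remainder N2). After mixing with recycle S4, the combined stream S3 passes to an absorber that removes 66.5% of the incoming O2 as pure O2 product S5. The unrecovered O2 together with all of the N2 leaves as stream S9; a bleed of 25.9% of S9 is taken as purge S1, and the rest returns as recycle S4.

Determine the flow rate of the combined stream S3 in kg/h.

2156 kg/h

N2 enters only via S2 and leaves only via the purge: 1280×0.140 = 0.259×(N2 in S9), and the absorber passes all N2, so N2 in S3 = N2 in S9 = 691.89 kg/h.
O2 in S3: m_A = 1280×0.860 + (1−0.259)·(1−0.665)·m_A, so m_A = 1100.8/0.7518 = 1464.3 kg/h.
S3 = 1464.3 + 691.89 = 2156.2 kg/h.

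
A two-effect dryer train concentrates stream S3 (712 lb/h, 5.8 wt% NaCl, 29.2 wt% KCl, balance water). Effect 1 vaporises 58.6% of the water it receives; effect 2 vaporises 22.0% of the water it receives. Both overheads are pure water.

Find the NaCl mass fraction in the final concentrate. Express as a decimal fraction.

water in feed = 712×0.650 = 462.8 lb/h.
After stage 1: water left = (1−0.586)×462.8 = 191.6; stream total = 440.8 lb/h.
After stage 2: water left = (1−0.220)×191.6 = 149.45; final concentrate = 398.65 lb/h.
NaCl fraction = 41.296/398.65 = 0.104.

0.104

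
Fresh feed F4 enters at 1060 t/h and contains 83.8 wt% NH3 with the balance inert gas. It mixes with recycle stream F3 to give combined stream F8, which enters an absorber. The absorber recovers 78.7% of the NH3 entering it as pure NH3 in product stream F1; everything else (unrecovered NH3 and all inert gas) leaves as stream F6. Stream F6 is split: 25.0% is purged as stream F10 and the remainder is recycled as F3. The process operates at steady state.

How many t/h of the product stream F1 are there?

NH3 in F8: m_A = 1060×0.838 + (1−0.250)·(1−0.787)·m_A, so m_A = 888.28/0.8403 = 1057.2 t/h.
Product F1 = 0.787×1057.2 = 831.99 t/h.

832 t/h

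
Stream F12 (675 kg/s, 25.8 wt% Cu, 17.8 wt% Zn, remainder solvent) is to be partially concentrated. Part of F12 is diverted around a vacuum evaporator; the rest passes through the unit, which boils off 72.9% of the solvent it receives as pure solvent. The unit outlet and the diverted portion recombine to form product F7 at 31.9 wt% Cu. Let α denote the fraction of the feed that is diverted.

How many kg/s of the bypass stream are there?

All 675×0.258 = 174.15 kg/s of Cu reaches F7, so F7 = 174.15/0.319 = 545.92 kg/s and vapour = 129.08 kg/s.
The evaporator receives (1−α)·675 of feed at 0.564 solvent and removes 0.729 of that solvent:
0.729×0.564×(1−α)×675 = 129.08
(1−α) = 129.08/277.53 = 0.4651;  α = 0.5349.
Bypass flow = 0.5349×675 = 361.07 kg/s.

361.1 kg/s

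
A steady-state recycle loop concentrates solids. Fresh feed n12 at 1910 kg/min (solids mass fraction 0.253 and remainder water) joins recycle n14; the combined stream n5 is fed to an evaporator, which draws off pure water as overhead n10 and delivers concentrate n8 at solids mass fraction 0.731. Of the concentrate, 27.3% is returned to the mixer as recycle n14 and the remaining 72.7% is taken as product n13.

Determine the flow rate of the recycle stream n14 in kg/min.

248.2 kg/min

Overall solids balance (none leaves overhead): solids in fresh feed = solids in product, i.e. 1910×0.253 = (1−0.273)·n8·0.731.
n8 = 483.23/(0.731×0.727) = 909.29 kg/min.
Recycle n14 = 0.273×909.29 = 248.24 kg/min.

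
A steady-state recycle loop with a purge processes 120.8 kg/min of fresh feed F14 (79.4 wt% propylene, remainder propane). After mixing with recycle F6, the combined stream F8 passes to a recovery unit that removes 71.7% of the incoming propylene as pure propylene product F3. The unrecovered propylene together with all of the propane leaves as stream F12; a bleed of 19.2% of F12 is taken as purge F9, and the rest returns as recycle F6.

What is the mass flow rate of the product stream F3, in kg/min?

propylene in F8: m_A = 120.8×0.794 + (1−0.192)·(1−0.717)·m_A, so m_A = 95.915/0.7713 = 124.35 kg/min.
Product F3 = 0.717×124.35 = 89.159 kg/min.

89.16 kg/min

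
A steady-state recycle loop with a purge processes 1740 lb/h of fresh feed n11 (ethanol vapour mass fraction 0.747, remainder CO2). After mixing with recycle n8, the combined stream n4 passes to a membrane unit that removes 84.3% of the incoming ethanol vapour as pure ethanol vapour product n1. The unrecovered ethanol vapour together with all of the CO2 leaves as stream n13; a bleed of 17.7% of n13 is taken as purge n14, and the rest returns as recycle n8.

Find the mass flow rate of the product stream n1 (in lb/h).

1258 lb/h

ethanol vapour in n4: m_A = 1740×0.747 + (1−0.177)·(1−0.843)·m_A, so m_A = 1299.8/0.8708 = 1492.6 lb/h.
Product n1 = 0.843×1492.6 = 1258.3 lb/h.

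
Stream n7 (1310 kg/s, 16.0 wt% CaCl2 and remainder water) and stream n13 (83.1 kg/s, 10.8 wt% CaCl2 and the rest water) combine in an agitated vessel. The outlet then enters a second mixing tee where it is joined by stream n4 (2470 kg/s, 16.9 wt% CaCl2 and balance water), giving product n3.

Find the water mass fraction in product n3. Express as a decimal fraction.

Overall, product flow = 3863.1 kg/s.
water in = 1310×0.840 + 83.1×0.892 + 2470×0.831 = 3227.1 kg/s.
water fraction in n3 = 0.835.

0.835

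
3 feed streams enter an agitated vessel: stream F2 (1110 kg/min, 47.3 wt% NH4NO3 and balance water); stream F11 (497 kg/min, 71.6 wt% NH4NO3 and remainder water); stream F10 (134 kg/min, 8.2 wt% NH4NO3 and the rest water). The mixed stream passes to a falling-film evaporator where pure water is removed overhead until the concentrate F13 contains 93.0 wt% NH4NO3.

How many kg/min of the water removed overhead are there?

NH4NO3 entering = 1110×0.473 + 497×0.716 + 134×0.082 = 891.87 kg/min.
All NH4NO3 reports to F13, so F13 = 891.87/0.930 = 959 kg/min.
Total feed = 1741 kg/min; overhead = 1741 − 959 = 782 kg/min.

782 kg/min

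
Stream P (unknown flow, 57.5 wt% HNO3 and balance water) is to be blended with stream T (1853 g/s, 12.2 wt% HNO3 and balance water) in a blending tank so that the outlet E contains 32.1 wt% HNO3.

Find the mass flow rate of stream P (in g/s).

Let P be the unknown flow. Total out = 1853 + P.
HNO3 balance: 226.07 + 0.575·P = 0.321·(1853 + P)
(0.575 − 0.321)·P = 0.321×1853 − 226.07 = 368.75
P = 368.75 / 0.254 = 1451.8 g/s

1452 g/s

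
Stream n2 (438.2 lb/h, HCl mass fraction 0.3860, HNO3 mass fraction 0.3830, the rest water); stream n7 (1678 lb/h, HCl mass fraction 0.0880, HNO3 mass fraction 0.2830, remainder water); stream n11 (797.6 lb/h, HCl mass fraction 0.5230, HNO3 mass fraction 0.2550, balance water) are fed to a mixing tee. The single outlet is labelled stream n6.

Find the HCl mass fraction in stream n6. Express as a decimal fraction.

0.2519

Total flow out = 438.2 + 1678 + 797.6 = 2913.8 lb/h.
HCl in = 438.2×0.386 + 1678×0.088 + 797.6×0.523 = 733.95 lb/h.
HCl mass fraction in n6 = 733.95/2913.8 = 0.2519.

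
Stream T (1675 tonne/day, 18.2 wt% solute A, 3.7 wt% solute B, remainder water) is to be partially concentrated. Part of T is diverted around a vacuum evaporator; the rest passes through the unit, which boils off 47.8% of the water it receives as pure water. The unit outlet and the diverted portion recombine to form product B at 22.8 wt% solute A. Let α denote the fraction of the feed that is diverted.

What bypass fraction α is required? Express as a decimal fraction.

0.460

All 1675×0.182 = 304.85 tonne/day of solute A reaches B, so B = 304.85/0.228 = 1337.1 tonne/day and vapour = 337.94 tonne/day.
The evaporator receives (1−α)·1675 of feed at 0.781 water and removes 0.478 of that water:
0.478×0.781×(1−α)×1675 = 337.94
(1−α) = 337.94/625.31 = 0.5404;  α = 0.4596.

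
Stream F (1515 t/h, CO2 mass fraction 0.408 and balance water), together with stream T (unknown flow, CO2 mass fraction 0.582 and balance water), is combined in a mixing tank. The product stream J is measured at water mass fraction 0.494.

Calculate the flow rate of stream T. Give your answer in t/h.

Let T be the unknown flow. Total out = 1515 + T.
water balance: 896.88 + 0.418·T = 0.494·(1515 + T)
(0.418 − 0.494)·T = 0.494×1515 − 896.88 = -148.47
T = -148.47 / -0.076 = 1953.6 t/h

1954 t/h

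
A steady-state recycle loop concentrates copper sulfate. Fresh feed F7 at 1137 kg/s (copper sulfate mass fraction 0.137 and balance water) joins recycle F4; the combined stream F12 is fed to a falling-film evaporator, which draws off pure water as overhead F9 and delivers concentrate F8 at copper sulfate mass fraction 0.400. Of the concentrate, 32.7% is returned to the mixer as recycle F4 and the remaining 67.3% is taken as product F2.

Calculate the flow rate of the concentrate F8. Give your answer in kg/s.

578.6 kg/s

Overall copper sulfate balance (none leaves overhead): copper sulfate in fresh feed = copper sulfate in product, i.e. 1137×0.137 = (1−0.327)·F8·0.400.
F8 = 155.77/(0.400×0.673) = 578.64 kg/s.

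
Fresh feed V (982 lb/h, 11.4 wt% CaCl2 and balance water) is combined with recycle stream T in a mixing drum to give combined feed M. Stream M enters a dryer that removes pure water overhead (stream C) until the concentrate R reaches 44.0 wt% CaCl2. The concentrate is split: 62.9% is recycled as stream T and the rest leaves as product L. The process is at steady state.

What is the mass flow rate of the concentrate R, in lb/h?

685.8 lb/h

Overall CaCl2 balance (none leaves overhead): CaCl2 in fresh feed = CaCl2 in product, i.e. 982×0.114 = (1−0.629)·R·0.440.
R = 111.95/(0.440×0.371) = 685.79 lb/h.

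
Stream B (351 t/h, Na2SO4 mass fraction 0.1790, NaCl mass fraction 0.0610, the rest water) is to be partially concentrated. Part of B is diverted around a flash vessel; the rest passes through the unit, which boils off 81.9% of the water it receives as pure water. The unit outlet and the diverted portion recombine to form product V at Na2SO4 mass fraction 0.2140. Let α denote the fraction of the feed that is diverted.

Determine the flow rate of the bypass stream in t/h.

258.8 t/h

All 351×0.179 = 62.829 t/h of Na2SO4 reaches V, so V = 62.829/0.214 = 293.59 t/h and vapour = 57.407 t/h.
The evaporator receives (1−α)·351 of feed at 0.760 water and removes 0.819 of that water:
0.819×0.760×(1−α)×351 = 57.407
(1−α) = 57.407/218.48 = 0.2628;  α = 0.7372.
Bypass flow = 0.7372×351 = 258.77 t/h.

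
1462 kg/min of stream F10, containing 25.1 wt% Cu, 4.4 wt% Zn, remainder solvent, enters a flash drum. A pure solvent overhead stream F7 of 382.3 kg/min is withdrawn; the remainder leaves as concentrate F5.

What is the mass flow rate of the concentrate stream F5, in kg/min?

1080 kg/min

Concentrate = 1462 − 382.3 = 1079.7 kg/min.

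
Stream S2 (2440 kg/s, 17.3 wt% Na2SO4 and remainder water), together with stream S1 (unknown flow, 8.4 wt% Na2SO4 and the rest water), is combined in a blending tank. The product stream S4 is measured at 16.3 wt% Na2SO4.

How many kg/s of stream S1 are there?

308.9 kg/s

Let S1 be the unknown flow. Total out = 2440 + S1.
Na2SO4 balance: 422.12 + 0.084·S1 = 0.163·(2440 + S1)
(0.084 − 0.163)·S1 = 0.163×2440 − 422.12 = -24.4
S1 = -24.4 / -0.079 = 308.86 kg/s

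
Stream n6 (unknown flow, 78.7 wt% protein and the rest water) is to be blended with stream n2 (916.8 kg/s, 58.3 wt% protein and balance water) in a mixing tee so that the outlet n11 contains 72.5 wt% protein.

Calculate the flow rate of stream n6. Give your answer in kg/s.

2100 kg/s

Let n6 be the unknown flow. Total out = 916.8 + n6.
protein balance: 534.49 + 0.787·n6 = 0.725·(916.8 + n6)
(0.787 − 0.725)·n6 = 0.725×916.8 − 534.49 = 130.19
n6 = 130.19 / 0.062 = 2099.8 kg/s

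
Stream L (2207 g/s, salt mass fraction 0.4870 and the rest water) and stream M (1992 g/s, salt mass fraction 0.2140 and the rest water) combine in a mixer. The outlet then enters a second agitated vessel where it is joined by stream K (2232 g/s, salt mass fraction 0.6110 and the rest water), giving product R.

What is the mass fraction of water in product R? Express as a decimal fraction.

Overall, product flow = 6431 g/s.
water in = 2207×0.513 + 1992×0.786 + 2232×0.389 = 3566.2 g/s.
water fraction in R = 0.5545.

0.5545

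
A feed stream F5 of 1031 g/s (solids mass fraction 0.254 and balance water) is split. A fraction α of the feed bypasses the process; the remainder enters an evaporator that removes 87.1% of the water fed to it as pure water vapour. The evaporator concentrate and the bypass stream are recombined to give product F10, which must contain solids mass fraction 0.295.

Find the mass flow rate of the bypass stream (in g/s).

810.5 g/s

All 1031×0.254 = 261.87 g/s of solids reaches F10, so F10 = 261.87/0.295 = 887.71 g/s and vapour = 143.29 g/s.
The evaporator receives (1−α)·1031 of feed at 0.746 water and removes 0.871 of that water:
0.871×0.746×(1−α)×1031 = 143.29
(1−α) = 143.29/669.91 = 0.2139;  α = 0.7861.
Bypass flow = 0.7861×1031 = 810.47 g/s.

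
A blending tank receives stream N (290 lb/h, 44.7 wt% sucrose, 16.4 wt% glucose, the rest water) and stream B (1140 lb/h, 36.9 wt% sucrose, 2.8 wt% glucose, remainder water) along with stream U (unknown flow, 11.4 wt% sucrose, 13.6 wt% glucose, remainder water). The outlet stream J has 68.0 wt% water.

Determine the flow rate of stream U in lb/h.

2460 lb/h

Let U be the unknown flow. Total out = 1430 + U.
water balance: 800.23 + 0.750·U = 0.680·(1430 + U)
(0.750 − 0.680)·U = 0.680×1430 − 800.23 = 172.17
U = 172.17 / 0.070 = 2459.6 lb/h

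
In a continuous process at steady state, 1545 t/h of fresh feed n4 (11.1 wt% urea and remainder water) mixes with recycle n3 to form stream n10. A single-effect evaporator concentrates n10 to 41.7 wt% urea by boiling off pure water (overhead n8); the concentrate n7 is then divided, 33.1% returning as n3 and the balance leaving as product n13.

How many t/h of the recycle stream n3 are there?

Overall urea balance (none leaves overhead): urea in fresh feed = urea in product, i.e. 1545×0.111 = (1−0.331)·n7·0.417.
n7 = 171.5/(0.417×0.669) = 614.74 t/h.
Recycle n3 = 0.331×614.74 = 203.48 t/h.

203.5 t/h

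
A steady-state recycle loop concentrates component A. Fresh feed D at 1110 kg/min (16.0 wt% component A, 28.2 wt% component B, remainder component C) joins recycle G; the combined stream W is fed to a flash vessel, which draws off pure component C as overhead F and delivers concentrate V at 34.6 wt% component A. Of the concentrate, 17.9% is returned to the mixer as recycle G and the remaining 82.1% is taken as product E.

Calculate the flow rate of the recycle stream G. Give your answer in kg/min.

111.9 kg/min

Overall component A balance (none leaves overhead): component A in fresh feed = component A in product, i.e. 1110×0.160 = (1−0.179)·V·0.346.
V = 177.6/(0.346×0.821) = 625.21 kg/min.
Recycle G = 0.179×625.21 = 111.91 kg/min.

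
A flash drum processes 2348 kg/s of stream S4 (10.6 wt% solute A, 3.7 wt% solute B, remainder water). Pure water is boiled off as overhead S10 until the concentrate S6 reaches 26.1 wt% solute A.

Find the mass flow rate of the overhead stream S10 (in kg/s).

solute A is conserved: 2348×0.106 = 248.89 kg/s all reports to the concentrate.
Concentrate = 248.89/(target fraction) = 953.59 kg/s.
Overhead = 2348 − 953.59 = 1394.4 kg/s.

1394 kg/s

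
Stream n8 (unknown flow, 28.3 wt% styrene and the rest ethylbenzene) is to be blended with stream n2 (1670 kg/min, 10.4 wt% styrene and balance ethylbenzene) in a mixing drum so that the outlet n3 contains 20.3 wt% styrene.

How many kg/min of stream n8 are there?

Let n8 be the unknown flow. Total out = 1670 + n8.
styrene balance: 173.68 + 0.283·n8 = 0.203·(1670 + n8)
(0.283 − 0.203)·n8 = 0.203×1670 − 173.68 = 165.33
n8 = 165.33 / 0.080 = 2066.6 kg/min

2067 kg/min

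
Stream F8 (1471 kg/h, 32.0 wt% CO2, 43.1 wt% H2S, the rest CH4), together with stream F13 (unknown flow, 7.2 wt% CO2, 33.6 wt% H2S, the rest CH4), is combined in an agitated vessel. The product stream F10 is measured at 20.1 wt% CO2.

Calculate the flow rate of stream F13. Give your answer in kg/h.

1357 kg/h

Let F13 be the unknown flow. Total out = 1471 + F13.
CO2 balance: 470.72 + 0.072·F13 = 0.201·(1471 + F13)
(0.072 − 0.201)·F13 = 0.201×1471 − 470.72 = -175.05
F13 = -175.05 / -0.129 = 1357 kg/h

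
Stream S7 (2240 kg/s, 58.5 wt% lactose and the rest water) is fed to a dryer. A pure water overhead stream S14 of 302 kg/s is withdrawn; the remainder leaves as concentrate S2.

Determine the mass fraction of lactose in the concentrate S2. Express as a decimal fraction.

lactose is not removed: 2240×0.585 = 1310.4 kg/s of lactose enters S2.
Concentrate = 2240 − 302 = 1938 kg/s.
Mass fraction = 1310.4/1938 = 0.676.

0.676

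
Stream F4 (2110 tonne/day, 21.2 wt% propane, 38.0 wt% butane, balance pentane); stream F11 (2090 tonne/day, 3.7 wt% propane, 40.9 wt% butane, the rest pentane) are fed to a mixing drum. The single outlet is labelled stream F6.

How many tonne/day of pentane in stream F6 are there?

2019 tonne/day

pentane out = pentane in = 2110×0.408 + 2090×0.554 = 2018.7 tonne/day.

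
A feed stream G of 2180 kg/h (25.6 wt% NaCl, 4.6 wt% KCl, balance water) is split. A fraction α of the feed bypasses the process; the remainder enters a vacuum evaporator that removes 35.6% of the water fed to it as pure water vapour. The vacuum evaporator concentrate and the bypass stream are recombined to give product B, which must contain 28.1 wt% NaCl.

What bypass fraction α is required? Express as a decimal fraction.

All 2180×0.256 = 558.08 kg/h of NaCl reaches B, so B = 558.08/0.281 = 1986 kg/h and vapour = 193.95 kg/h.
The evaporator receives (1−α)·2180 of feed at 0.698 water and removes 0.356 of that water:
0.356×0.698×(1−α)×2180 = 193.95
(1−α) = 193.95/541.7 = 0.3580;  α = 0.6420.

0.642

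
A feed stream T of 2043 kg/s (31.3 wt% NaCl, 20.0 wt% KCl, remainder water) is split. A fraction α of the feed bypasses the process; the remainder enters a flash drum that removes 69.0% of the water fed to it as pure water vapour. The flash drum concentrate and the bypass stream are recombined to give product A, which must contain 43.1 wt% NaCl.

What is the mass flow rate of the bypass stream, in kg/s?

All 2043×0.313 = 639.46 kg/s of NaCl reaches A, so A = 639.46/0.431 = 1483.7 kg/s and vapour = 559.34 kg/s.
The evaporator receives (1−α)·2043 of feed at 0.487 water and removes 0.690 of that water:
0.690×0.487×(1−α)×2043 = 559.34
(1−α) = 559.34/686.51 = 0.8148;  α = 0.1852.
Bypass flow = 0.1852×2043 = 378.46 kg/s.

378.5 kg/s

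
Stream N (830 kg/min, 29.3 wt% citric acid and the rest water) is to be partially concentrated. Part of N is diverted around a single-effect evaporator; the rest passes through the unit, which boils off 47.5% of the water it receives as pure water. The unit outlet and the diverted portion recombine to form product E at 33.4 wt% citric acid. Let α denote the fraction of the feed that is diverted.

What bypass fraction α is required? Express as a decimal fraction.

0.634

All 830×0.293 = 243.19 kg/min of citric acid reaches E, so E = 243.19/0.334 = 728.11 kg/min and vapour = 101.89 kg/min.
The evaporator receives (1−α)·830 of feed at 0.707 water and removes 0.475 of that water:
0.475×0.707×(1−α)×830 = 101.89
(1−α) = 101.89/278.73 = 0.3655;  α = 0.6345.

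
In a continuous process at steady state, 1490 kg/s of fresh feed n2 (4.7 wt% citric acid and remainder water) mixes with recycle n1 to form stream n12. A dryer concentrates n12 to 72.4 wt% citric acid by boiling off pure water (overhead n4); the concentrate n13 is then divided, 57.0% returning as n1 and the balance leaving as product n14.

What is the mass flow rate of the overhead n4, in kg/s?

Overall citric acid balance (none leaves overhead): citric acid in fresh feed = citric acid in product, i.e. 1490×0.047 = (1−0.570)·n13·0.724.
n13 = 70.03/(0.724×0.430) = 224.95 kg/s.
Recycle n1 = 0.570×224.95 = 128.22 kg/s.
Combined feed n12 = 1490 + 128.22 = 1618.2 kg/s.
Overhead n4 = n12 − n13 = 1618.2 − 224.95 = 1393.3 kg/s.

1393 kg/s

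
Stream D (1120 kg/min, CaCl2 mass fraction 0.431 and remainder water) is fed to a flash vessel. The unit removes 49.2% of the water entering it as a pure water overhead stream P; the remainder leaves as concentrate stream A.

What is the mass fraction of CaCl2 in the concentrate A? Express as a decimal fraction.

CaCl2 is not removed: 1120×0.431 = 482.72 kg/min of CaCl2 enters A.
water entering = 1120×0.569 = 637.28 kg/min; overhead removed = 0.492×637.28 = 313.54 kg/min.
Concentrate = 1120 − 313.54 = 806.46 kg/min.
Mass fraction = 482.72/806.46 = 0.599.

0.599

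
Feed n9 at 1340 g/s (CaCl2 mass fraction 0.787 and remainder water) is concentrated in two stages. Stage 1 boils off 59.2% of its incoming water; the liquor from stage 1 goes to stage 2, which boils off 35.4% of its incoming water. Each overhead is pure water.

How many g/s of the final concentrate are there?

1130 g/s

water in feed = 1340×0.213 = 285.42 g/s.
After stage 1: water left = (1−0.592)×285.42 = 116.45; stream total = 1171 g/s.
After stage 2: water left = (1−0.354)×116.45 = 75.228; final concentrate = 1129.8 g/s.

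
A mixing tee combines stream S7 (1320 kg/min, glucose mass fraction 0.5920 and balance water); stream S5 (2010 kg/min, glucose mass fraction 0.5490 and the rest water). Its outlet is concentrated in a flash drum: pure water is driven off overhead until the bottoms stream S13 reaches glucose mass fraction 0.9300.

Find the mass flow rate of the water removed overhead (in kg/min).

glucose entering = 1320×0.592 + 2010×0.549 = 1884.9 kg/min.
All glucose reports to S13, so S13 = 1884.9/0.930 = 2026.8 kg/min.
Total feed = 3330 kg/min; overhead = 3330 − 2026.8 = 1303.2 kg/min.

1303 kg/min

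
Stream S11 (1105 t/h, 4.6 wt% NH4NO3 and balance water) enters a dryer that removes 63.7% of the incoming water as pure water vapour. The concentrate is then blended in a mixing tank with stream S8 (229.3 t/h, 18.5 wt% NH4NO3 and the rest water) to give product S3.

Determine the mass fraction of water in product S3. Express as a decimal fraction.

0.8593

Vapour removed = 0.637×0.954×1105 = 671.51 t/h; concentrate = 433.49 t/h.
water reaching the mixer = 382.66 (from concentrate) + 229.3×0.815 = 569.54 t/h.
Product flow = 433.49 + 229.3 = 662.79 t/h; water fraction = 0.8593.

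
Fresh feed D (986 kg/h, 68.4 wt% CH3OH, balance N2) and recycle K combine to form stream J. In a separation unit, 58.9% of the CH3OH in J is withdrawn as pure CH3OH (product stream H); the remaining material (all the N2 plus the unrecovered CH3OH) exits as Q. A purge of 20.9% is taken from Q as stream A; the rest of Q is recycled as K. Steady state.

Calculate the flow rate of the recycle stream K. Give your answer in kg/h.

N2 enters only via D and leaves only via the purge: 986×0.316 = 0.209×(N2 in Q), and the separation unit passes all N2, so N2 in J = N2 in Q = 1490.8 kg/h.
CH3OH in J: m_A = 986×0.684 + (1−0.209)·(1−0.589)·m_A, so m_A = 674.42/0.6749 = 999.3 kg/h.
Q = (1−0.589)×999.3 + 1490.8 = 1901.5 kg/h.
Recycle K = (1−0.209)×1901.5 = 1504.1 kg/h.

1504 kg/h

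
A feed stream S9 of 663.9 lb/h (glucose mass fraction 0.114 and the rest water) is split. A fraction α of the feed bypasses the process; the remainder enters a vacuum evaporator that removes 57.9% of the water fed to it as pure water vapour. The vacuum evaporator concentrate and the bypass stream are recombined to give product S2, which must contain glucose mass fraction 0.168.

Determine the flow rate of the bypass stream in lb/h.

All 663.9×0.114 = 75.685 lb/h of glucose reaches S2, so S2 = 75.685/0.168 = 450.5 lb/h and vapour = 213.4 lb/h.
The evaporator receives (1−α)·663.9 of feed at 0.886 water and removes 0.579 of that water:
0.579×0.886×(1−α)×663.9 = 213.4
(1−α) = 213.4/340.58 = 0.6266;  α = 0.3734.
Bypass flow = 0.3734×663.9 = 247.92 lb/h.

247.9 lb/h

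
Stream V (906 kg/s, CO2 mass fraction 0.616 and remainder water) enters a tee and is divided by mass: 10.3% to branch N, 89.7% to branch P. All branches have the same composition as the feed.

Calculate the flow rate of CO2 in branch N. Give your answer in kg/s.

57.48 kg/s

Branch N total = 0.103×906 = 93.318 kg/s.
CO2 in N = 0.616×93.318 = 57.484 kg/s.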